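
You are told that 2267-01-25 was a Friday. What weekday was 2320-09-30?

From January 25, 2267 to January 25, 2320: 53 years, of which 12 contain a Feb 29 — 41×365 + 12×366 = 19357 days.
(2300 is not a leap year (divisible by 100 but not 400).)
January 2320: 31 − 25 = 6 days remain.
Then February 2320 (29), March (31), April (30), May (31), June (30), July (31), August (31): 29 + 31 + 30 + 31 + 30 + 31 + 31 = 213 days.
September 1–30, 2320: 30 days.
Residual: 249 days.
Total: 19606 days.
19606 mod 7 = 6, so 6 days after Friday is Thursday.

Thursday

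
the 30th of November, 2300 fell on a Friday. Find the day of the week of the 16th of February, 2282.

Thursday

Count forward from the earlier date (February 16, 2282) to the later (November 30, 2300):
Day-of-year of February 16, 2282: 47.
Day-of-year of November 30, 2300: 334.
2282 has 365 days, so 365 − 47 = 318 days remain in 2282.
Full years 2283–2299: 13 common + 4 leap = 13×365 + 4×366 = 6209 days.
Total: 318 + 6209 + 334 = 6861 days.
6861 mod 7 = 1, so 1 day before Friday is Thursday.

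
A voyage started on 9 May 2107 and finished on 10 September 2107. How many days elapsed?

124

May 2107: 31 − 9 = 22 days remain.
Then June (30), July (31), August (31): 30 + 31 + 31 = 92 days.
September 1–10, 2107: 10 days.
Total: 22 + 92 + 10 = 124 days.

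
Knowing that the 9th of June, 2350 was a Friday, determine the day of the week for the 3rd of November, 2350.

June 2350: 30 − 9 = 21 days remain.
Then July (31), August (31), September (30), October (31): 31 + 31 + 30 + 31 = 123 days.
November 1–3, 2350: 3 days.
Total: 21 + 123 + 3 = 147 days.
147 is a multiple of 7, so the 3rd of November, 2350 falls on the same weekday: Friday.

Friday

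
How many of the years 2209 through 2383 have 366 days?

42

Years divisible by 4: 2212, 2216, …, 2380 — 43 in all.
Of these, 2300 is divisible by 100 but not 400, so not leap.
Leap years: 43 − 1 = 42.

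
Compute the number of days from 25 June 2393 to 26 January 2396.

June 25, 2393 → June 25, 2394: 365 days.
June 25, 2394 → June 25, 2395: 365 days.
June 2395: 30 − 25 = 5 days remain.
Then July (31), August (31), September (30), October (31), November (30), December (31): 31 + 31 + 30 + 31 + 30 + 31 = 184 days.
January 1–26, 2396: 26 days.
Residual: 215 days.
Total: 945 days.

945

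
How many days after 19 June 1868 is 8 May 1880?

Day-of-year of June 19, 1868: 171.
Day-of-year of May 8, 1880: 129.
1868 has 366 days, so 366 − 171 = 195 days remain in 1868.
Full years 1869–1879: 9 common + 2 leap = 9×365 + 2×366 = 4017 days.
Total: 195 + 4017 + 129 = 4341 days.

4341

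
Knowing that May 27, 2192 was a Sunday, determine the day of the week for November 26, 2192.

Monday

May 2192: 31 − 27 = 4 days remain.
Then June (30), July (31), August (31), September (30), October (31): 30 + 31 + 31 + 30 + 31 = 153 days.
November 1–26, 2192: 26 days.
Total: 4 + 153 + 26 = 183 days.
183 mod 7 = 1, so 1 day after Sunday is Monday.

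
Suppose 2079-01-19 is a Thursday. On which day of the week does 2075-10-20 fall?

Sunday

Count forward from the earlier date (October 20, 2075) to the later (January 19, 2079):
October 20, 2075 → October 20, 2076: 366 days (2076 is a leap year).
October 20, 2076 → October 20, 2077: 365 days.
October 20, 2077 → October 20, 2078: 365 days.
October 2078: 31 − 20 = 11 days remain.
Then November (30), December (31): 30 + 31 = 61 days.
January 1–19, 2079: 19 days.
Residual: 91 days.
Total: 1187 days.
1187 mod 7 = 4, so 4 days before Thursday is Sunday.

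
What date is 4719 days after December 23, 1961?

November 24, 1974

Count 4719 days after December 23, 1961:
From December 23, 1961 to December 23, 1973: 12 years, of which 3 contain a Feb 29 — 9×365 + 3×366 = 4383 days.
December 1973: 31 − 23 = 8 days remain.
Then 10 full months totalling 304 days.
November 1–24, 1974: 24 days.
Residual: 336 days.
Total: 4719 days.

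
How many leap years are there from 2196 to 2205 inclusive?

Years divisible by 4 in [2196, 2205]: 2196, 2200, 2204.
Of these, 2200 is divisible by 100 but not 400, so not leap.
Leap years: 3 − 1 = 2.

2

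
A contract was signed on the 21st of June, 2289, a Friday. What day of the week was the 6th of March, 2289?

Count forward from the earlier date (March 6, 2289) to the later (June 21, 2289):
March 2289: 31 − 6 = 25 days remain.
Then April (30), May (31): 30 + 31 = 61 days.
June 1–21, 2289: 21 days.
Total: 25 + 61 + 21 = 107 days.
107 mod 7 = 2, so 2 days before Friday is Wednesday.

Wednesday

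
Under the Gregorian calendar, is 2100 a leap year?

2100 is not a leap year (divisible by 100 but not 400).

No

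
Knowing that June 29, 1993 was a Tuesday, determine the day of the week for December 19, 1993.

June 1993: 30 − 29 = 1 day remains.
Then July (31), August (31), September (30), October (31), November (30): 31 + 31 + 30 + 31 + 30 = 153 days.
December 1–19, 1993: 19 days.
Total: 1 + 153 + 19 = 173 days.
173 mod 7 = 5, so 5 days after Tuesday is Sunday.

Sunday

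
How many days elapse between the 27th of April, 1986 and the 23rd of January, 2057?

Day-of-year of April 27, 1986: 117.
Day-of-year of January 23, 2057: 23.
1986 has 365 days, so 365 − 117 = 248 days remain in 1986.
Full years 1987–2056: 52 common + 18 leap = 52×365 + 18×366 = 25568 days.
Total: 248 + 25568 + 23 = 25839 days.

25839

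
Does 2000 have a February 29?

Yes

2000 is a leap year (divisible by 400).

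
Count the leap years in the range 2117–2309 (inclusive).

46

Years divisible by 4: 2120, 2124, …, 2308 — 48 in all.
Of these, 2200, 2300 are divisible by 100 but not 400, so not leap.
Leap years: 48 − 2 = 46.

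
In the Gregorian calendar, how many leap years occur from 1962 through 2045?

Years divisible by 4: 1964, 1968, …, 2044 — 21 in all.
2000 is divisible by 400, so still leap.
No century exceptions apply. Count: 21.

21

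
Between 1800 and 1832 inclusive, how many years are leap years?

Years divisible by 4 in [1800, 1832]: 1800, 1804, 1808, 1812, 1816, 1820, 1824, 1828, 1832.
Of these, 1800 is divisible by 100 but not 400, so not leap.
Leap years: 9 − 1 = 8.

8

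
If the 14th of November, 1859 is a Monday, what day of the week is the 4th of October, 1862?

Saturday

November 14, 1859 → November 14, 1860: 366 days (1860 is a leap year).
November 14, 1860 → November 14, 1861: 365 days.
November 1861: 30 − 14 = 16 days remain.
Then 10 full months totalling 304 days.
October 1–4, 1862: 4 days.
Residual: 324 days.
Total: 1055 days.
1055 mod 7 = 5, so 5 days after Monday is Saturday.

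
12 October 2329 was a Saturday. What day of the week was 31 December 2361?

Day-of-year of October 12, 2329: 285.
Day-of-year of December 31, 2361: 365.
2329 has 365 days, so 365 − 285 = 80 days remain in 2329.
Full years 2330–2360: 23 common + 8 leap = 23×365 + 8×366 = 11323 days.
Total: 80 + 11323 + 365 = 11768 days.
11768 mod 7 = 1, so 1 day after Saturday is Sunday.

Sunday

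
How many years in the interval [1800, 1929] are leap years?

Years divisible by 4: 1800, 1804, …, 1928 — 33 in all.
Of these, 1800, 1900 are divisible by 100 but not 400, so not leap.
Leap years: 33 − 2 = 31.

31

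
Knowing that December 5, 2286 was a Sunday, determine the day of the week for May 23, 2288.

December 2286: 31 − 5 = 26 days remain.
Then 16 full months totalling 486 days.
May 1–23, 2288: 23 days.
Total: 26 + 486 + 23 = 535 days.
535 mod 7 = 3, so 3 days after Sunday is Wednesday.

Wednesday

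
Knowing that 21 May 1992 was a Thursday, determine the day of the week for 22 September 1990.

Saturday

Count forward from the earlier date (September 22, 1990) to the later (May 21, 1992):
September 1990: 30 − 22 = 8 days remain.
Then 19 full months totalling 578 days.
May 1–21, 1992: 21 days.
Total: 8 + 578 + 21 = 607 days.
607 mod 7 = 5, so 5 days before Thursday is Saturday.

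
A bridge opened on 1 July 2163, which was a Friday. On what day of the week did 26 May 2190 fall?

Wednesday

From July 1, 2163 to July 1, 2189: 26 years, of which 7 contain a Feb 29 — 19×365 + 7×366 = 9497 days.
July 2189: 31 − 1 = 30 days remain.
Then 9 full months totalling 273 days.
May 1–26, 2190: 26 days.
Residual: 329 days.
Total: 9826 days.
9826 mod 7 = 5, so 5 days after Friday is Wednesday.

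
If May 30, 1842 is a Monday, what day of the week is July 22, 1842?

Friday

May 1842: 31 − 30 = 1 day remains.
Then June (30): 30 days.
July 1–22, 1842: 22 days.
Total: 1 + 30 + 22 = 53 days.
53 mod 7 = 4, so 4 days after Monday is Friday.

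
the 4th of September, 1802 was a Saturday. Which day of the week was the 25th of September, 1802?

Within September 1802: 25 − 4 = 21 days.
21 is a multiple of 7, so the 25th of September, 1802 falls on the same weekday: Saturday.

Saturday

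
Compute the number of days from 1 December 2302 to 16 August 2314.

4276

Day-of-year of December 1, 2302: 335.
Day-of-year of August 16, 2314: 228.
2302 has 365 days, so 365 − 335 = 30 days remain in 2302.
Full years 2303–2313: 8 common + 3 leap = 8×365 + 3×366 = 4018 days.
Total: 30 + 4018 + 228 = 4276 days.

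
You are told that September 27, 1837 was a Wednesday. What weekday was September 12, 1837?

Tuesday

Count forward from the earlier date (September 12, 1837) to the later (September 27, 1837):
Within September 1837: 27 − 12 = 15 days.
15 mod 7 = 1, so 1 day before Wednesday is Tuesday.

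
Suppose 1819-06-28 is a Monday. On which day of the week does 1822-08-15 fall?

Thursday

June 28, 1819 → June 28, 1820: 366 days (1820 is a leap year).
June 28, 1820 → June 28, 1821: 365 days.
June 28, 1821 → June 28, 1822: 365 days.
June 1822: 30 − 28 = 2 days remain.
Then July (31): 31 days.
August 1–15, 1822: 15 days.
Residual: 48 days.
Total: 1144 days.
1144 mod 7 = 3, so 3 days after Monday is Thursday.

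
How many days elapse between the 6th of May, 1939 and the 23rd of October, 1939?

170

May 1939: 31 − 6 = 25 days remain.
Then June (30), July (31), August (31), September (30): 30 + 31 + 31 + 30 = 122 days.
October 1–23, 1939: 23 days.
Total: 25 + 122 + 23 = 170 days.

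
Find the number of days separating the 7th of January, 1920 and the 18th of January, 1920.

Within January 1920: 18 − 7 = 11 days.

11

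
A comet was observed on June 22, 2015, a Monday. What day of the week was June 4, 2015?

Thursday

Count forward from the earlier date (June 4, 2015) to the later (June 22, 2015):
Within June 2015: 22 − 4 = 18 days.
18 mod 7 = 4, so 4 days before Monday is Thursday.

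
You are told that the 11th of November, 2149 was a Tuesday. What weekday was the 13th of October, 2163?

From November 11, 2149 to November 11, 2162: 13 years, of which 3 contain a Feb 29 — 10×365 + 3×366 = 4748 days.
November 2162: 30 − 11 = 19 days remain.
Then 10 full months totalling 304 days.
October 1–13, 2163: 13 days.
Residual: 336 days.
Total: 5084 days.
5084 mod 7 = 2, so 2 days after Tuesday is Thursday.

Thursday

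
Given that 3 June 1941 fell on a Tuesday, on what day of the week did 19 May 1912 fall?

Sunday

Count forward from the earlier date (May 19, 1912) to the later (June 3, 1941):
Day-of-year of May 19, 1912: 140.
Day-of-year of June 3, 1941: 154.
1912 has 366 days, so 366 − 140 = 226 days remain in 1912.
Full years 1913–1940: 21 common + 7 leap = 21×365 + 7×366 = 10227 days.
Total: 226 + 10227 + 154 = 10607 days.
10607 mod 7 = 2, so 2 days before Tuesday is Sunday.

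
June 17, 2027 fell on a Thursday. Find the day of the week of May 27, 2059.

From June 17, 2027 to June 17, 2058: 31 years, of which 8 contain a Feb 29 — 23×365 + 8×366 = 11323 days.
June 2058: 30 − 17 = 13 days remain.
Then 10 full months totalling 304 days.
May 1–27, 2059: 27 days.
Residual: 344 days.
Total: 11667 days.
11667 mod 7 = 5, so 5 days after Thursday is Tuesday.

Tuesday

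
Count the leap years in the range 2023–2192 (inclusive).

Years divisible by 4: 2024, 2028, …, 2192 — 43 in all.
Of these, 2100 is divisible by 100 but not 400, so not leap.
Leap years: 43 − 1 = 42.

42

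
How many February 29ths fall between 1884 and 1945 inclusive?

15

Years divisible by 4: 1884, 1888, …, 1944 — 16 in all.
Of these, 1900 is divisible by 100 but not 400, so not leap.
Leap years: 16 − 1 = 15.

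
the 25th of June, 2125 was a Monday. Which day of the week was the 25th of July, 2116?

Count forward from the earlier date (July 25, 2116) to the later (June 25, 2125):
Day-of-year of July 25, 2116: 207.
Day-of-year of June 25, 2125: 176.
2116 has 366 days, so 366 − 207 = 159 days remain in 2116.
Full years 2117–2124: 6 common + 2 leap = 6×365 + 2×366 = 2922 days.
Total: 159 + 2922 + 176 = 3257 days.
3257 mod 7 = 2, so 2 days before Monday is Saturday.

Saturday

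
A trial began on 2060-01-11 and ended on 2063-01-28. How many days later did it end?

1113

January 11, 2060 → January 11, 2061: 366 days (2060 is a leap year).
January 11, 2061 → January 11, 2062: 365 days.
January 11, 2062 → January 11, 2063: 365 days.
Within January 2063: 28 − 11 = 17 days.
Total: 1113 days.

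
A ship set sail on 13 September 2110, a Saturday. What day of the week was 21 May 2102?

Sunday

Count forward from the earlier date (May 21, 2102) to the later (September 13, 2110):
From May 21, 2102 to May 21, 2110: 8 years, of which 2 contain a Feb 29 — 6×365 + 2×366 = 2922 days.
May 2110: 31 − 21 = 10 days remain.
Then June (30), July (31), August (31): 30 + 31 + 31 = 92 days.
September 1–13, 2110: 13 days.
Residual: 115 days.
Total: 3037 days.
3037 mod 7 = 6, so 6 days before Saturday is Sunday.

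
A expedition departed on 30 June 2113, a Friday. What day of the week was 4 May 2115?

June 2113: 30 − 30 = 0 days remain.
Then 22 full months totalling 669 days.
May 1–4, 2115: 4 days.
Total: 0 + 669 + 4 = 673 days.
673 mod 7 = 1, so 1 day after Friday is Saturday.

Saturday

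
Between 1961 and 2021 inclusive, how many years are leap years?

Years divisible by 4: 1964, 1968, …, 2020 — 15 in all.
2000 is divisible by 400, so still leap.
No century exceptions apply. Count: 15.

15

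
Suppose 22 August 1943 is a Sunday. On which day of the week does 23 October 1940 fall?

Count forward from the earlier date (October 23, 1940) to the later (August 22, 1943):
Day-of-year of October 23, 1940: 297.
Day-of-year of August 22, 1943: 234.
1940 has 366 days, so 366 − 297 = 69 days remain in 1940.
Full years: 1941: 365; 1942: 365. Sum = 730.
Total: 69 + 730 + 234 = 1033 days.
1033 mod 7 = 4, so 4 days before Sunday is Wednesday.

Wednesday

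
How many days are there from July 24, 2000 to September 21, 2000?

59

July 2000: 31 − 24 = 7 days remain.
Then August (31): 31 days.
September 1–21, 2000: 21 days.
Total: 7 + 31 + 21 = 59 days.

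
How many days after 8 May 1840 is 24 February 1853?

4675

From May 8, 1840 to May 8, 1852: 12 years, of which 3 contain a Feb 29 — 9×365 + 3×366 = 4383 days.
May 1852: 31 − 8 = 23 days remain.
Then June (30), July (31), August (31), September (30), October (31), November (30), December (31), January (31): 30 + 31 + 31 + 30 + 31 + 30 + 31 + 31 = 245 days.
February 1–24, 1853: 24 days (1853 is not a leap year).
Residual: 292 days.
Total: 4675 days.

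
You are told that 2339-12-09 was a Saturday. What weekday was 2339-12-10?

Sunday

Within December 2339: 10 − 9 = 1 day.
1 mod 7 = 1, so 1 day after Saturday is Sunday.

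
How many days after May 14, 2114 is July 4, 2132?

From May 14, 2114 to May 14, 2132: 18 years, of which 5 contain a Feb 29 — 13×365 + 5×366 = 6575 days.
May 2132: 31 − 14 = 17 days remain.
Then June (30): 30 days.
July 1–4, 2132: 4 days.
Residual: 51 days.
Total: 6626 days.

6626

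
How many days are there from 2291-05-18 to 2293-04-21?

May 2291: 31 − 18 = 13 days remain.
Then 22 full months totalling 670 days.
April 1–21, 2293: 21 days.
Total: 13 + 670 + 21 = 704 days.

704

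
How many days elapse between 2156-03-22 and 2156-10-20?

March 2156: 31 − 22 = 9 days remain.
Then April (30), May (31), June (30), July (31), August (31), September (30): 30 + 31 + 30 + 31 + 31 + 30 = 183 days.
October 1–20, 2156: 20 days.
Total: 9 + 183 + 20 = 212 days.

212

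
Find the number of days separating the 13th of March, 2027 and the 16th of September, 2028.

March 13, 2027 → March 13, 2028: 366 days (2028 is a leap year).
March 2028: 31 − 13 = 18 days remain.
Then April (30), May (31), June (30), July (31), August (31): 30 + 31 + 30 + 31 + 31 = 153 days.
September 1–16, 2028: 16 days.
Residual: 187 days.
Total: 553 days.

553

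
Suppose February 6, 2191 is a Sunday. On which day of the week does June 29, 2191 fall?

Wednesday

February 2191: 28 − 6 = 22 days remain (2191 is not a leap year, so February has 28 days).
Then March (31), April (30), May (31): 31 + 30 + 31 = 92 days.
June 1–29, 2191: 29 days.
Total: 22 + 92 + 29 = 143 days.
143 mod 7 = 3, so 3 days after Sunday is Wednesday.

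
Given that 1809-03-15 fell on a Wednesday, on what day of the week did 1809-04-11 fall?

Tuesday

March 1809: 31 − 15 = 16 days remain.
April 1–11, 1809: 11 days.
Total: 16 + 11 = 27 days.
27 mod 7 = 6, so 6 days after Wednesday is Tuesday.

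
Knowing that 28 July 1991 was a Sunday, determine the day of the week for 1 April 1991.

Count forward from the earlier date (April 1, 1991) to the later (July 28, 1991):
April 1991: 30 − 1 = 29 days remain.
Then May (31), June (30): 31 + 30 = 61 days.
July 1–28, 1991: 28 days.
Total: 29 + 61 + 28 = 118 days.
118 mod 7 = 6, so 6 days before Sunday is Monday.

Monday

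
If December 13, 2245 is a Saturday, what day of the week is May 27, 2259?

Friday

From December 13, 2245 to December 13, 2258: 13 years, of which 3 contain a Feb 29 — 10×365 + 3×366 = 4748 days.
December 2258: 31 − 13 = 18 days remain.
Then January (31), February 2259 (28), March (31), April (30): 31 + 28 + 31 + 30 = 120 days.
May 1–27, 2259: 27 days.
Residual: 165 days.
Total: 4913 days.
4913 mod 7 = 6, so 6 days after Saturday is Friday.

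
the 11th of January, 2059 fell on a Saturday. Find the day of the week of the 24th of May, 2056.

Wednesday

Count forward from the earlier date (May 24, 2056) to the later (January 11, 2059):
May 24, 2056 → May 24, 2057: 365 days.
May 24, 2057 → May 24, 2058: 365 days.
May 2058: 31 − 24 = 7 days remain.
Then June (30), July (31), August (31), September (30), October (31), November (30), December (31): 30 + 31 + 31 + 30 + 31 + 30 + 31 = 214 days.
January 1–11, 2059: 11 days.
Residual: 232 days.
Total: 962 days.
962 mod 7 = 3, so 3 days before Saturday is Wednesday.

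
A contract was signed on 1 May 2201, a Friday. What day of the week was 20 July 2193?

Saturday

Count forward from the earlier date (July 20, 2193) to the later (May 1, 2201):
From July 20, 2193 to July 20, 2200: 7 years, of which 1 contains a Feb 29 — 6×365 + 1×366 = 2556 days.
(2200 is not a leap year (divisible by 100 but not 400).)
July 2200: 31 − 20 = 11 days remain.
Then 9 full months totalling 273 days.
May 1, 2201: 1 day.
Residual: 285 days.
Total: 2841 days.
2841 mod 7 = 6, so 6 days before Friday is Saturday.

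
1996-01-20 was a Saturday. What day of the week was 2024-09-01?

Day-of-year of January 20, 1996: 20.
Day-of-year of September 1, 2024: 245.
1996 has 366 days, so 366 − 20 = 346 days remain in 1996.
Full years 1997–2023: 21 common + 6 leap = 21×365 + 6×366 = 9861 days.
Total: 346 + 9861 + 245 = 10452 days.
10452 mod 7 = 1, so 1 day after Saturday is Sunday.

Sunday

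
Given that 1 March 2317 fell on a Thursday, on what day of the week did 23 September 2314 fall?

Count forward from the earlier date (September 23, 2314) to the later (March 1, 2317):
Day-of-year of September 23, 2314: 266.
Day-of-year of March 1, 2317: 60.
2314 has 365 days, so 365 − 266 = 99 days remain in 2314.
Full years: 2315: 365; 2316: 366. Sum = 731.
Total: 99 + 731 + 60 = 890 days.
890 mod 7 = 1, so 1 day before Thursday is Wednesday.

Wednesday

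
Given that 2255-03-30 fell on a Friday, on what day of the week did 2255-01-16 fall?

Count forward from the earlier date (January 16, 2255) to the later (March 30, 2255):
January 2255: 31 − 16 = 15 days remain.
Then February 2255 (28): 28 days.
March 1–30, 2255: 30 days.
Total: 15 + 28 + 30 = 73 days.
73 mod 7 = 3, so 3 days before Friday is Tuesday.

Tuesday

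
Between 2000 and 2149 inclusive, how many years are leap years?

37

Years divisible by 4: 2000, 2004, …, 2148 — 38 in all.
Of these, 2100 is divisible by 100 but not 400, so not leap.
2000 is divisible by 400, so still leap.
Leap years: 38 − 1 = 37.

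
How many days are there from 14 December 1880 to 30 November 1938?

21169

Day-of-year of December 14, 1880: 349.
Day-of-year of November 30, 1938: 334.
1880 has 366 days, so 366 − 349 = 17 days remain in 1880.
Full years 1881–1937: 44 common + 13 leap = 44×365 + 13×366 = 20818 days.
Total: 17 + 20818 + 334 = 21169 days.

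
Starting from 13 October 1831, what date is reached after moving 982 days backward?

3 February 1829

Count 982 days before October 13, 1831:
February 3, 1829 → February 3, 1830: 365 days.
February 3, 1830 → February 3, 1831: 365 days.
February 1831: 28 − 3 = 25 days remain (1831 is not a leap year, so February has 28 days).
Then March (31), April (30), May (31), June (30), July (31), August (31), September (30): 31 + 30 + 31 + 30 + 31 + 31 + 30 = 214 days.
October 1–13, 1831: 13 days.
Residual: 252 days.
Total: 982 days.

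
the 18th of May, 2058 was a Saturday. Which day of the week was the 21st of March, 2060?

Sunday

Day-of-year of May 18, 2058: 138.
Day-of-year of March 21, 2060: 81.
2058 has 365 days, so 365 − 138 = 227 days remain in 2058.
Full years: 2059: 365. Sum = 365.
Total: 227 + 365 + 81 = 673 days.
673 mod 7 = 1, so 1 day after Saturday is Sunday.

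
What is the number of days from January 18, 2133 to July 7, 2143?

From January 18, 2133 to January 18, 2143: 10 years, of which 2 contain a Feb 29 — 8×365 + 2×366 = 3652 days.
January 2143: 31 − 18 = 13 days remain.
Then February 2143 (28), March (31), April (30), May (31), June (30): 28 + 31 + 30 + 31 + 30 = 150 days.
July 1–7, 2143: 7 days.
Residual: 170 days.
Total: 3822 days.

3822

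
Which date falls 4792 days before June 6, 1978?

April 23, 1965

Count 4792 days before June 6, 1978:
From April 23, 1965 to April 23, 1978: 13 years, of which 3 contain a Feb 29 — 10×365 + 3×366 = 4748 days.
April 1978: 30 − 23 = 7 days remain.
Then May (31): 31 days.
June 1–6, 1978: 6 days.
Residual: 44 days.
Total: 4792 days.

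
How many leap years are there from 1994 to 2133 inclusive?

34

Years divisible by 4: 1996, 2000, …, 2132 — 35 in all.
Of these, 2100 is divisible by 100 but not 400, so not leap.
2000 is divisible by 400, so still leap.
Leap years: 35 − 1 = 34.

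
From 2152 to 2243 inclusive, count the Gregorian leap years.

Years divisible by 4: 2152, 2156, …, 2240 — 23 in all.
Of these, 2200 is divisible by 100 but not 400, so not leap.
Leap years: 23 − 1 = 22.

22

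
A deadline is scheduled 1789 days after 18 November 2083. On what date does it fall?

11 October 2088

Count 1789 days after November 18, 2083:
November 18, 2083 → November 18, 2084: 366 days (2084 is a leap year).
November 18, 2084 → November 18, 2085: 365 days.
November 18, 2085 → November 18, 2086: 365 days.
November 18, 2086 → November 18, 2087: 365 days.
November 2087: 30 − 18 = 12 days remain.
Then 10 full months totalling 305 days.
October 1–11, 2088: 11 days.
Residual: 328 days.
Total: 1789 days.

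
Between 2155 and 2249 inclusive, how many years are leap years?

Years divisible by 4: 2156, 2160, …, 2248 — 24 in all.
Of these, 2200 is divisible by 100 but not 400, so not leap.
Leap years: 24 − 1 = 23.

23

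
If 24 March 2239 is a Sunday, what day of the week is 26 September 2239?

Thursday

March 2239: 31 − 24 = 7 days remain.
Then April (30), May (31), June (30), July (31), August (31): 30 + 31 + 30 + 31 + 31 = 153 days.
September 1–26, 2239: 26 days.
Total: 7 + 153 + 26 = 186 days.
186 mod 7 = 4, so 4 days after Sunday is Thursday.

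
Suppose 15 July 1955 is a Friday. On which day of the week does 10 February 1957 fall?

Sunday

Day-of-year of July 15, 1955: 196.
Day-of-year of February 10, 1957: 41.
1955 has 365 days, so 365 − 196 = 169 days remain in 1955.
Full years: 1956: 366. Sum = 366.
Total: 169 + 366 + 41 = 576 days.
576 mod 7 = 2, so 2 days after Friday is Sunday.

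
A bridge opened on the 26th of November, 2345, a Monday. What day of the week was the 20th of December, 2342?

Sunday

Count forward from the earlier date (December 20, 2342) to the later (November 26, 2345):
December 20, 2342 → December 20, 2343: 365 days.
December 20, 2343 → December 20, 2344: 366 days (2344 is a leap year).
December 2344: 31 − 20 = 11 days remain.
Then 10 full months totalling 304 days.
November 1–26, 2345: 26 days.
Residual: 341 days.
Total: 1072 days.
1072 mod 7 = 1, so 1 day before Monday is Sunday.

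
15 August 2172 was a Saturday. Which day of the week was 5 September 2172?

August 2172: 31 − 15 = 16 days remain.
September 1–5, 2172: 5 days.
Total: 16 + 5 = 21 days.
21 is a multiple of 7, so 5 September 2172 falls on the same weekday: Saturday.

Saturday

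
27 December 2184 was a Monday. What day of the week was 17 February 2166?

Count forward from the earlier date (February 17, 2166) to the later (December 27, 2184):
From February 17, 2166 to February 17, 2184: 18 years, of which 4 contain a Feb 29 — 14×365 + 4×366 = 6574 days.
February 2184: 29 − 17 = 12 days remain (2184 is a leap year, so February has 29 days).
Then 9 full months totalling 275 days.
December 1–27, 2184: 27 days.
Residual: 314 days.
Total: 6888 days.
6888 is a multiple of 7, so 17 February 2166 falls on the same weekday: Monday.

Monday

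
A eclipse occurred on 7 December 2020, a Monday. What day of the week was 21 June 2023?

Wednesday

Day-of-year of December 7, 2020: 342.
Day-of-year of June 21, 2023: 172.
2020 has 366 days, so 366 − 342 = 24 days remain in 2020.
Full years: 2021: 365; 2022: 365. Sum = 730.
Total: 24 + 730 + 172 = 926 days.
926 mod 7 = 2, so 2 days after Monday is Wednesday.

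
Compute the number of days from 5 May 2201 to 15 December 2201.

May 2201: 31 − 5 = 26 days remain.
Then June (30), July (31), August (31), September (30), October (31), November (30): 30 + 31 + 31 + 30 + 31 + 30 = 183 days.
December 1–15, 2201: 15 days.
Total: 26 + 183 + 15 = 224 days.

224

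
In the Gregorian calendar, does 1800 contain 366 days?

1800 is not a leap year (divisible by 100 but not 400).

No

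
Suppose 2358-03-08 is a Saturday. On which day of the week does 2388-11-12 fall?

From March 8, 2358 to March 8, 2388: 30 years, of which 8 contain a Feb 29 — 22×365 + 8×366 = 10958 days.
March 2388: 31 − 8 = 23 days remain.
Then April (30), May (31), June (30), July (31), August (31), September (30), October (31): 30 + 31 + 30 + 31 + 31 + 30 + 31 = 214 days.
November 1–12, 2388: 12 days.
Residual: 249 days.
Total: 11207 days.
11207 is a multiple of 7, so 2388-11-12 falls on the same weekday: Saturday.

Saturday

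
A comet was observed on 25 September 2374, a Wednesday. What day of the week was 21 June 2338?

Tuesday

Count forward from the earlier date (June 21, 2338) to the later (September 25, 2374):
Day-of-year of June 21, 2338: 172.
Day-of-year of September 25, 2374: 268.
2338 has 365 days, so 365 − 172 = 193 days remain in 2338.
Full years 2339–2373: 26 common + 9 leap = 26×365 + 9×366 = 12784 days.
Total: 193 + 12784 + 268 = 13245 days.
13245 mod 7 = 1, so 1 day before Wednesday is Tuesday.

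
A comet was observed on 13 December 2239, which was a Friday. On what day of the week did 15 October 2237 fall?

Sunday

Count forward from the earlier date (October 15, 2237) to the later (December 13, 2239):
October 15, 2237 → October 15, 2238: 365 days.
October 15, 2238 → October 15, 2239: 365 days.
October 2239: 31 − 15 = 16 days remain.
Then November (30): 30 days.
December 1–13, 2239: 13 days.
Residual: 59 days.
Total: 789 days.
789 mod 7 = 5, so 5 days before Friday is Sunday.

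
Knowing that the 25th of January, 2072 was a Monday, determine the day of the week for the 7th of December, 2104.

Sunday

Day-of-year of January 25, 2072: 25.
Day-of-year of December 7, 2104: 342.
2072 has 366 days, so 366 − 25 = 341 days remain in 2072.
Full years 2073–2103: 25 common + 6 leap = 25×365 + 6×366 = 11321 days.
Total: 341 + 11321 + 342 = 12004 days.
12004 mod 7 = 6, so 6 days after Monday is Sunday.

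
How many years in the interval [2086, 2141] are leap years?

Years divisible by 4: 2088, 2092, …, 2140 — 14 in all.
Of these, 2100 is divisible by 100 but not 400, so not leap.
Leap years: 14 − 1 = 13.

13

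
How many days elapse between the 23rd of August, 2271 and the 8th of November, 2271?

77

August 2271: 31 − 23 = 8 days remain.
Then September (30), October (31): 30 + 31 = 61 days.
November 1–8, 2271: 8 days.
Total: 8 + 61 + 8 = 77 days.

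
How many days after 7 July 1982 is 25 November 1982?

141

July 1982: 31 − 7 = 24 days remain.
Then August (31), September (30), October (31): 31 + 30 + 31 = 92 days.
November 1–25, 1982: 25 days.
Total: 24 + 92 + 25 = 141 days.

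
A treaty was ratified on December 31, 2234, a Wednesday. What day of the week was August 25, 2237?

Friday

Day-of-year of December 31, 2234: 365.
Day-of-year of August 25, 2237: 237.
2234 has 365 days, so 365 − 365 = 0 days remain in 2234.
Full years: 2235: 365; 2236: 366. Sum = 731.
Total: 0 + 731 + 237 = 968 days.
968 mod 7 = 2, so 2 days after Wednesday is Friday.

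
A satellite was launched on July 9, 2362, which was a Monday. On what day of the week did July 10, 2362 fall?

Tuesday

Within July 2362: 10 − 9 = 1 day.
1 mod 7 = 1, so 1 day after Monday is Tuesday.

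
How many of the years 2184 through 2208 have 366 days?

Years divisible by 4 in [2184, 2208]: 2184, 2188, 2192, 2196, 2200, 2204, 2208.
Of these, 2200 is divisible by 100 but not 400, so not leap.
Leap years: 7 − 1 = 6.

6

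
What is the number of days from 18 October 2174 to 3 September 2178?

Day-of-year of October 18, 2174: 291.
Day-of-year of September 3, 2178: 246.
2174 has 365 days, so 365 − 291 = 74 days remain in 2174.
Full years: 2175: 365; 2176: 366; 2177: 365. Sum = 1096.
Total: 74 + 1096 + 246 = 1416 days.

1416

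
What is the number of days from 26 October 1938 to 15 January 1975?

From October 26, 1938 to October 26, 1974: 36 years, of which 9 contain a Feb 29 — 27×365 + 9×366 = 13149 days.
October 1974: 31 − 26 = 5 days remain.
Then November (30), December (31): 30 + 31 = 61 days.
January 1–15, 1975: 15 days.
Residual: 81 days.
Total: 13230 days.

13230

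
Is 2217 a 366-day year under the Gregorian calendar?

2217 is not a leap year.

No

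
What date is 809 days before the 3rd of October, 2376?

the 17th of July, 2374

Count 809 days before October 3, 2376:
July 2374: 31 − 17 = 14 days remain.
Then 26 full months totalling 792 days.
October 1–3, 2376: 3 days.
Total: 14 + 792 + 3 = 809 days.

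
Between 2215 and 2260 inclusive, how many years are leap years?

12

Years divisible by 4 in [2215, 2260]: 2216, 2220, 2224, 2228, 2232, 2236, 2240, 2244, 2248, 2252, 2256, 2260.
No century exceptions apply. Count: 12.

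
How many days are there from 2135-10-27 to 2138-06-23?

970

Day-of-year of October 27, 2135: 300.
Day-of-year of June 23, 2138: 174.
2135 has 365 days, so 365 − 300 = 65 days remain in 2135.
Full years: 2136: 366; 2137: 365. Sum = 731.
Total: 65 + 731 + 174 = 970 days.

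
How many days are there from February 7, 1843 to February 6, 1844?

February 1843: 28 − 7 = 21 days remain (1843 is not a leap year, so February has 28 days).
Then 11 full months totalling 337 days.
February 1–6, 1844: 6 days (1844 is a leap year).
Residual: 364 days.
Total: 364 days.

364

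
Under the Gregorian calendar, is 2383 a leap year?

No

2383 is not a leap year.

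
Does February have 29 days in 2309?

No

2309 is not a leap year.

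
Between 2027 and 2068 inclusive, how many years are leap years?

Years divisible by 4 in [2027, 2068]: 2028, 2032, 2036, 2040, 2044, 2048, 2052, 2056, 2060, 2064, 2068.
No century exceptions apply. Count: 11.

11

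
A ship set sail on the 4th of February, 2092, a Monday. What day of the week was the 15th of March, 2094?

Monday

Day-of-year of February 4, 2092: 35.
Day-of-year of March 15, 2094: 74.
2092 has 366 days, so 366 − 35 = 331 days remain in 2092.
Full years: 2093: 365. Sum = 365.
Total: 331 + 365 + 74 = 770 days.
770 is a multiple of 7, so the 15th of March, 2094 falls on the same weekday: Monday.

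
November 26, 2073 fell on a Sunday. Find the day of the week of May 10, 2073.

Count forward from the earlier date (May 10, 2073) to the later (November 26, 2073):
May 2073: 31 − 10 = 21 days remain.
Then June (30), July (31), August (31), September (30), October (31): 30 + 31 + 31 + 30 + 31 = 153 days.
November 1–26, 2073: 26 days.
Total: 21 + 153 + 26 = 200 days.
200 mod 7 = 4, so 4 days before Sunday is Wednesday.

Wednesday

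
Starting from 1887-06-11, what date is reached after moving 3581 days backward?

1877-08-21

Count 3581 days before June 11, 1887:
Day-of-year of August 21, 1877: 233.
Day-of-year of June 11, 1887: 162.
1877 has 365 days, so 365 − 233 = 132 days remain in 1877.
Full years 1878–1886: 7 common + 2 leap = 7×365 + 2×366 = 3287 days.
Total: 132 + 3287 + 162 = 3581 days.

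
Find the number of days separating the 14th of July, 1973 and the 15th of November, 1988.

Day-of-year of July 14, 1973: 195.
Day-of-year of November 15, 1988: 320.
1973 has 365 days, so 365 − 195 = 170 days remain in 1973.
Full years 1974–1987: 11 common + 3 leap = 11×365 + 3×366 = 5113 days.
Total: 170 + 5113 + 320 = 5603 days.

5603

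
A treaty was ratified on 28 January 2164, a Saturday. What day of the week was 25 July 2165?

Thursday

Day-of-year of January 28, 2164: 28.
Day-of-year of July 25, 2165: 206.
2164 has 366 days, so 366 − 28 = 338 days remain in 2164.
Total: 338 + 206 = 544 days.
544 mod 7 = 5, so 5 days after Saturday is Thursday.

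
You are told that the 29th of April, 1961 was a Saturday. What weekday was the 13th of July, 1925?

Monday

Count forward from the earlier date (July 13, 1925) to the later (April 29, 1961):
Day-of-year of July 13, 1925: 194.
Day-of-year of April 29, 1961: 119.
1925 has 365 days, so 365 − 194 = 171 days remain in 1925.
Full years 1926–1960: 26 common + 9 leap = 26×365 + 9×366 = 12784 days.
Total: 171 + 12784 + 119 = 13074 days.
13074 mod 7 = 5, so 5 days before Saturday is Monday.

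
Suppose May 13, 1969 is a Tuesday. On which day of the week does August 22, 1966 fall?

Count forward from the earlier date (August 22, 1966) to the later (May 13, 1969):
Day-of-year of August 22, 1966: 234.
Day-of-year of May 13, 1969: 133.
1966 has 365 days, so 365 − 234 = 131 days remain in 1966.
Full years: 1967: 365; 1968: 366. Sum = 731.
Total: 131 + 731 + 133 = 995 days.
995 mod 7 = 1, so 1 day before Tuesday is Monday.

Monday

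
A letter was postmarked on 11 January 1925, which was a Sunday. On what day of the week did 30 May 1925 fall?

Saturday

January 1925: 31 − 11 = 20 days remain.
Then February 1925 (28), March (31), April (30): 28 + 31 + 30 = 89 days.
May 1–30, 1925: 30 days.
Total: 20 + 89 + 30 = 139 days.
139 mod 7 = 6, so 6 days after Sunday is Saturday.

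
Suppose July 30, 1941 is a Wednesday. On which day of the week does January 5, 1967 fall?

Thursday

Day-of-year of July 30, 1941: 211.
Day-of-year of January 5, 1967: 5.
1941 has 365 days, so 365 − 211 = 154 days remain in 1941.
Full years 1942–1966: 19 common + 6 leap = 19×365 + 6×366 = 9131 days.
Total: 154 + 9131 + 5 = 9290 days.
9290 mod 7 = 1, so 1 day after Wednesday is Thursday.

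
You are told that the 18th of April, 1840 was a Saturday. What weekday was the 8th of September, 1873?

Monday

Day-of-year of April 18, 1840: 109.
Day-of-year of September 8, 1873: 251.
1840 has 366 days, so 366 − 109 = 257 days remain in 1840.
Full years 1841–1872: 24 common + 8 leap = 24×365 + 8×366 = 11688 days.
Total: 257 + 11688 + 251 = 12196 days.
12196 mod 7 = 2, so 2 days after Saturday is Monday.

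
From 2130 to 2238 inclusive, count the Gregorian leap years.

26

Years divisible by 4: 2132, 2136, …, 2236 — 27 in all.
Of these, 2200 is divisible by 100 but not 400, so not leap.
Leap years: 27 − 1 = 26.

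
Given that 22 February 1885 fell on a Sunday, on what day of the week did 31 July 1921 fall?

Day-of-year of February 22, 1885: 53.
Day-of-year of July 31, 1921: 212.
1885 has 365 days, so 365 − 53 = 312 days remain in 1885.
Full years 1886–1920: 27 common + 8 leap = 27×365 + 8×366 = 12783 days.
Total: 312 + 12783 + 212 = 13307 days.
13307 is a multiple of 7, so 31 July 1921 falls on the same weekday: Sunday.

Sunday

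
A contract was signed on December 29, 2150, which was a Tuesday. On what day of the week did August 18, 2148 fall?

Count forward from the earlier date (August 18, 2148) to the later (December 29, 2150):
August 18, 2148 → August 18, 2149: 365 days.
August 18, 2149 → August 18, 2150: 365 days.
August 2150: 31 − 18 = 13 days remain.
Then September (30), October (31), November (30): 30 + 31 + 30 = 91 days.
December 1–29, 2150: 29 days.
Residual: 133 days.
Total: 863 days.
863 mod 7 = 2, so 2 days before Tuesday is Sunday.

Sunday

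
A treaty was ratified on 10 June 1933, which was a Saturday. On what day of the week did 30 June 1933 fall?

Friday

Within June 1933: 30 − 10 = 20 days.
20 mod 7 = 6, so 6 days after Saturday is Friday.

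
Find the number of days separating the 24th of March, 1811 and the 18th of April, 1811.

March 1811: 31 − 24 = 7 days remain.
April 1–18, 1811: 18 days.
Total: 7 + 18 = 25 days.

25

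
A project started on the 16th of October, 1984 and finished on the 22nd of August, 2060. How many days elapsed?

27704

From October 16, 1984 to October 16, 2059: 75 years, of which 18 contain a Feb 29 — 57×365 + 18×366 = 27393 days.
(2000 is a leap year (divisible by 400).)
October 2059: 31 − 16 = 15 days remain.
Then 9 full months totalling 274 days.
August 1–22, 2060: 22 days.
Residual: 311 days.
Total: 27704 days.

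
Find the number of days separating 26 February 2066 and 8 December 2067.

Day-of-year of February 26, 2066: 57.
Day-of-year of December 8, 2067: 342.
2066 has 365 days, so 365 − 57 = 308 days remain in 2066.
Total: 308 + 342 = 650 days.

650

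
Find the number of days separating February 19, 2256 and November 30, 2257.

650

February 19, 2256 → February 19, 2257: 366 days (2256 is a leap year).
February 2257: 28 − 19 = 9 days remain (2257 is not a leap year, so February has 28 days).
Then March (31), April (30), May (31), June (30), July (31), August (31), September (30), October (31): 31 + 30 + 31 + 30 + 31 + 31 + 30 + 31 = 245 days.
November 1–30, 2257: 30 days.
Residual: 284 days.
Total: 650 days.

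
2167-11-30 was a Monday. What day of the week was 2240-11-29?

Sunday

Day-of-year of November 30, 2167: 334.
Day-of-year of November 29, 2240: 334.
2167 has 365 days, so 365 − 334 = 31 days remain in 2167.
Full years 2168–2239: 55 common + 17 leap = 55×365 + 17×366 = 26297 days.
Total: 31 + 26297 + 334 = 26662 days.
26662 mod 7 = 6, so 6 days after Monday is Sunday.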